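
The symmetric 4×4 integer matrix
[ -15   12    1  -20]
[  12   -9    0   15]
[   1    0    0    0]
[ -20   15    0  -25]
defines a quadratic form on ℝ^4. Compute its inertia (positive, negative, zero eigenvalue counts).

step 0: pivot -15 → sign −
step 1: pivot 3/5 → sign +
step 2: pivot -1 → sign −
step 3: row/col 3 already zero → sign 0
signature = (1, 2, 1)

Answer: (1, 2, 1)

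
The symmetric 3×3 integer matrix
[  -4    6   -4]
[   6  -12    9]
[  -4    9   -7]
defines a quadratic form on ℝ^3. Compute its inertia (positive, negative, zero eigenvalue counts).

step 0: pivot -4 → sign −
step 1: pivot -3 → sign −
step 2: row/col 2 already zero → sign 0
signature = (0, 2, 1)

Answer: (0, 2, 1)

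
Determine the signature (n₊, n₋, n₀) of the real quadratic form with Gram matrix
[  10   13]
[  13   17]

Answer: (2, 0, 0)

Derivation:
step 0: pivot 10 → sign +
step 1: pivot 1/10 → sign +
signature = (2, 0, 0)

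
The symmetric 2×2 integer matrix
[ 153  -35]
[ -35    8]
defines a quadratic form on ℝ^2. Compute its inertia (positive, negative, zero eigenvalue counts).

Answer: (1, 1, 0)

Derivation:
step 0: pivot 153 → sign +
step 1: pivot -1/153 → sign −
signature = (1, 1, 0)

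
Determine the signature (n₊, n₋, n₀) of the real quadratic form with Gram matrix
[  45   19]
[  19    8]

step 0: pivot 45 → sign +
step 1: pivot -1/45 → sign −
signature = (1, 1, 0)

Answer: (1, 1, 0)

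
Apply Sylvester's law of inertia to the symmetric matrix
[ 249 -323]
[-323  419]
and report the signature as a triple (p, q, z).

Answer: (2, 0, 0)

Derivation:
step 0: pivot 249 → sign +
step 1: pivot 2/249 → sign +
signature = (2, 0, 0)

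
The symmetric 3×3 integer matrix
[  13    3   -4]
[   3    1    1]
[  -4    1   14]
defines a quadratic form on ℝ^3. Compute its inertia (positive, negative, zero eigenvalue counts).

step 0: pivot 13 → sign +
step 1: pivot 4/13 → sign +
step 2: pivot 3/4 → sign +
signature = (3, 0, 0)

Answer: (3, 0, 0)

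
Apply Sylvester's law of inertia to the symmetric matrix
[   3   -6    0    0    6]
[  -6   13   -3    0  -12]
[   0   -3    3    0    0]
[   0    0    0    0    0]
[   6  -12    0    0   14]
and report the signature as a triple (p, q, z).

Answer: (3, 1, 1)

Derivation:
step 0: pivot 3 → sign +
step 1: pivot 1 → sign +
step 2: pivot -6 → sign −
step 3: pivot 2 → sign +
step 4: row/col 4 already zero → sign 0
signature = (3, 1, 1)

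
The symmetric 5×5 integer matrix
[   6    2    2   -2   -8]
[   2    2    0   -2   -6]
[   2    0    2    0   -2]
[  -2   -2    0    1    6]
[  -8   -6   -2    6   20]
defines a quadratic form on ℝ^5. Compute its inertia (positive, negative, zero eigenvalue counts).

step 0: pivot 6 → sign +
step 1: pivot 4/3 → sign +
step 2: pivot 1 → sign +
step 3: pivot -1 → sign −
step 4: row/col 4 already zero → sign 0
signature = (3, 1, 1)

Answer: (3, 1, 1)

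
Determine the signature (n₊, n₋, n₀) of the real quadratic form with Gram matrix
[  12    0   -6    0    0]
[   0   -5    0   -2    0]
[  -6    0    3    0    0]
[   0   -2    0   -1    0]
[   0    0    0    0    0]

Answer: (1, 2, 2)

Derivation:
step 0: pivot 12 → sign +
step 1: pivot -5 → sign −
step 2: pivot -1/5 → sign −
step 3: row/col 3 already zero → sign 0
step 4: row/col 4 already zero → sign 0
signature = (1, 2, 2)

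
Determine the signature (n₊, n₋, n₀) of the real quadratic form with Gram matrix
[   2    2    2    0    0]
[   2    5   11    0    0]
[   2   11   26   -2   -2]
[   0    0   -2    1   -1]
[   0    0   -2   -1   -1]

step 0: pivot 2 → sign +
step 1: pivot 3 → sign +
step 2: pivot -3 → sign −
step 3: pivot 7/3 → sign +
step 4: pivot 2/7 → sign +
signature = (4, 1, 0)

Answer: (4, 1, 0)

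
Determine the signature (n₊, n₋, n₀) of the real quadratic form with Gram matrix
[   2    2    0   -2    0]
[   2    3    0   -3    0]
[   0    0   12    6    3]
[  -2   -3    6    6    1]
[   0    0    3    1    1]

step 0: pivot 2 → sign +
step 1: pivot 1 → sign +
step 2: pivot 12 → sign +
step 3: pivot 1/4 → sign +
step 4: pivot -1 → sign −
signature = (4, 1, 0)

Answer: (4, 1, 0)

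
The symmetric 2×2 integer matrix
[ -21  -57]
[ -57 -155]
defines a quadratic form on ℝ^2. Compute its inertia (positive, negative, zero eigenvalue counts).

Answer: (0, 2, 0)

Derivation:
step 0: pivot -21 → sign −
step 1: pivot -2/7 → sign −
signature = (0, 2, 0)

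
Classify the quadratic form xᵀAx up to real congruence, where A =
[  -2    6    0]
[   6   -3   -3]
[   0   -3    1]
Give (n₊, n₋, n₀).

Answer: (2, 1, 0)

Derivation:
step 0: pivot -2 → sign −
step 1: pivot 15 → sign +
step 2: pivot 2/5 → sign +
signature = (2, 1, 0)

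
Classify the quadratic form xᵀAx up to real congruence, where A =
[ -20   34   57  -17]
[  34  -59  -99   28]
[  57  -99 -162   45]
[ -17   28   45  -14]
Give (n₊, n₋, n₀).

step 0: pivot -20 → sign −
step 1: pivot -6/5 → sign −
step 2: pivot 33/8 → sign +
step 3: pivot 3/11 → sign +
signature = (2, 2, 0)

Answer: (2, 2, 0)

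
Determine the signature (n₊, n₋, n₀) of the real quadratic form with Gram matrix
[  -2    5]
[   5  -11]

Answer: (1, 1, 0)

Derivation:
step 0: pivot -2 → sign −
step 1: pivot 3/2 → sign +
signature = (1, 1, 0)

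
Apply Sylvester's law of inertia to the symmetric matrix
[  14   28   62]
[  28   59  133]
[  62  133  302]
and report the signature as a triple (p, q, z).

step 0: pivot 14 → sign +
step 1: pivot 3 → sign +
step 2: pivot 3/7 → sign +
signature = (3, 0, 0)

Answer: (3, 0, 0)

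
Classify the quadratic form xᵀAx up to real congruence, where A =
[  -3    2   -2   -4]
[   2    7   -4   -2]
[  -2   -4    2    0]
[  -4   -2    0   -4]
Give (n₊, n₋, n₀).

Answer: (1, 2, 1)

Derivation:
step 0: pivot -3 → sign −
step 1: pivot 25/3 → sign +
step 2: pivot -2/25 → sign −
step 3: row/col 3 already zero → sign 0
signature = (1, 2, 1)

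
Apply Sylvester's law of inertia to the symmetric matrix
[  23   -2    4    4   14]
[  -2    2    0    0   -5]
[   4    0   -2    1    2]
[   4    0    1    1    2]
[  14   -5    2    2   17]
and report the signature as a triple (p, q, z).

step 0: pivot 23 → sign +
step 1: pivot 42/23 → sign +
step 2: pivot -58/21 → sign −
step 3: pivot 15/58 → sign +
step 4: pivot 3/10 → sign +
signature = (4, 1, 0)

Answer: (4, 1, 0)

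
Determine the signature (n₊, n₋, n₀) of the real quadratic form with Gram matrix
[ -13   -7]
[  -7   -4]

step 0: pivot -13 → sign −
step 1: pivot -3/13 → sign −
signature = (0, 2, 0)

Answer: (0, 2, 0)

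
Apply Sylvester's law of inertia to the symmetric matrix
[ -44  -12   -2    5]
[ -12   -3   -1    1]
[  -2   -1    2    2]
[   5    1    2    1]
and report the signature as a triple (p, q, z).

Answer: (3, 1, 0)

Derivation:
step 0: pivot -44 → sign −
step 1: pivot 3/11 → sign +
step 2: pivot 4/3 → sign +
step 3: pivot 1/16 → sign +
signature = (3, 1, 0)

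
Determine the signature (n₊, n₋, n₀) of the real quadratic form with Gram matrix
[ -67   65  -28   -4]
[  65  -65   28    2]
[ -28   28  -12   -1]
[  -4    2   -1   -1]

Answer: (2, 2, 0)

Derivation:
step 0: pivot -67 → sign −
step 1: pivot -130/67 → sign −
step 2: pivot 4/65 → sign +
step 3: pivot 3/4 → sign +
signature = (2, 2, 0)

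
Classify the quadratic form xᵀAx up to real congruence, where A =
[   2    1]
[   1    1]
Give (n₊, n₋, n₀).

Answer: (2, 0, 0)

Derivation:
step 0: pivot 2 → sign +
step 1: pivot 1/2 → sign +
signature = (2, 0, 0)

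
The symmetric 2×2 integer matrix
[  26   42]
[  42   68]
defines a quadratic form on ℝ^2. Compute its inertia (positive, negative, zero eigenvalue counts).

step 0: pivot 26 → sign +
step 1: pivot 2/13 → sign +
signature = (2, 0, 0)

Answer: (2, 0, 0)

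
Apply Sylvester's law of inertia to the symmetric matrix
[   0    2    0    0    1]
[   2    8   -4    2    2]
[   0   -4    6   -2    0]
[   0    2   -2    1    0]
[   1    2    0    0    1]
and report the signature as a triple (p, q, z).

step 0: pivot 8 → sign +
step 1: pivot -1/2 → sign −
step 2: pivot 6 → sign +
step 3: pivot 1/3 → sign +
step 4: row/col 4 already zero → sign 0
signature = (3, 1, 1)

Answer: (3, 1, 1)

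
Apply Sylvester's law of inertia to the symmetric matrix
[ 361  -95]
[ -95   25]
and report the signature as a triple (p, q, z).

step 0: pivot 361 → sign +
step 1: row/col 1 already zero → sign 0
signature = (1, 0, 1)

Answer: (1, 0, 1)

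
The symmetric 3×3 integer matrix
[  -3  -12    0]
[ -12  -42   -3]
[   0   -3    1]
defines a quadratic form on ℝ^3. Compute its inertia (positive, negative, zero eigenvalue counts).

step 0: pivot -3 → sign −
step 1: pivot 6 → sign +
step 2: pivot -1/2 → sign −
signature = (1, 2, 0)

Answer: (1, 2, 0)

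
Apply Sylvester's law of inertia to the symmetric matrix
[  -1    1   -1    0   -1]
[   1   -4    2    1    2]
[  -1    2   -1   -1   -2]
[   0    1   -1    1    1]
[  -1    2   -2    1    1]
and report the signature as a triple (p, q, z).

Answer: (2, 2, 1)

Derivation:
step 0: pivot -1 → sign −
step 1: pivot -3 → sign −
step 2: pivot 1/3 → sign +
step 3: pivot 1 → sign +
step 4: row/col 4 already zero → sign 0
signature = (2, 2, 1)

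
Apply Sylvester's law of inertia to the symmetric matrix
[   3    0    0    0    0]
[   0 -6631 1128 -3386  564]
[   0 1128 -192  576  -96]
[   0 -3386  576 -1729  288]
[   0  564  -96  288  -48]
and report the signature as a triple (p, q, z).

Answer: (1, 2, 2)

Derivation:
step 0: pivot 3 → sign +
step 1: pivot -6631 → sign −
step 2: pivot -768/6631 → sign −
step 3: row/col 3 already zero → sign 0
step 4: row/col 4 already zero → sign 0
signature = (1, 2, 2)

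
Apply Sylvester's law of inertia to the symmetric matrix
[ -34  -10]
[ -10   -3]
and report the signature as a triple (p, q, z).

Answer: (0, 2, 0)

Derivation:
step 0: pivot -34 → sign −
step 1: pivot -1/17 → sign −
signature = (0, 2, 0)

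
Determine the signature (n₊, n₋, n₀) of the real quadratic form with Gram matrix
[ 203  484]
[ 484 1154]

Answer: (2, 0, 0)

Derivation:
step 0: pivot 203 → sign +
step 1: pivot 6/203 → sign +
signature = (2, 0, 0)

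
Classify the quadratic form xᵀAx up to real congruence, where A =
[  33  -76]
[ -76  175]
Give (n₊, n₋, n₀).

Answer: (1, 1, 0)

Derivation:
step 0: pivot 33 → sign +
step 1: pivot -1/33 → sign −
signature = (1, 1, 0)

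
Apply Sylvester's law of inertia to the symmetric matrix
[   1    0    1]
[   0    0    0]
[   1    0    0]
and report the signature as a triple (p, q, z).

Answer: (1, 1, 1)

Derivation:
step 0: pivot 1 → sign +
step 1: pivot -1 → sign −
step 2: row/col 2 already zero → sign 0
signature = (1, 1, 1)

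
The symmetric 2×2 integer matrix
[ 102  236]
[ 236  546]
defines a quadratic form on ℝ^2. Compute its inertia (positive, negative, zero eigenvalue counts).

step 0: pivot 102 → sign +
step 1: pivot -2/51 → sign −
signature = (1, 1, 0)

Answer: (1, 1, 0)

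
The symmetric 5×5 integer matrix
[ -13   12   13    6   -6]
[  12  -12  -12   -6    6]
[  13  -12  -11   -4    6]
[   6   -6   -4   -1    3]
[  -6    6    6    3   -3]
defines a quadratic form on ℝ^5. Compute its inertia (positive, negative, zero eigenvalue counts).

step 0: pivot -13 → sign −
step 1: pivot -12/13 → sign −
step 2: pivot 2 → sign +
step 3: row/col 3 already zero → sign 0
step 4: row/col 4 already zero → sign 0
signature = (1, 2, 2)

Answer: (1, 2, 2)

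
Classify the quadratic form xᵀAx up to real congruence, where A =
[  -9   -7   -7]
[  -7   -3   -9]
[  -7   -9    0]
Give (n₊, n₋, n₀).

Answer: (2, 1, 0)

Derivation:
step 0: pivot -9 → sign −
step 1: pivot 22/9 → sign +
step 2: pivot 3/11 → sign +
signature = (2, 1, 0)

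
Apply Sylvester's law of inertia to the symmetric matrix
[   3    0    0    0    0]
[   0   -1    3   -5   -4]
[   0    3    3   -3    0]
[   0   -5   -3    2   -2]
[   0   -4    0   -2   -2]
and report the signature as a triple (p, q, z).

Answer: (3, 1, 1)

Derivation:
step 0: pivot 3 → sign +
step 1: pivot -1 → sign −
step 2: pivot 12 → sign +
step 3: pivot 2 → sign +
step 4: row/col 4 already zero → sign 0
signature = (3, 1, 1)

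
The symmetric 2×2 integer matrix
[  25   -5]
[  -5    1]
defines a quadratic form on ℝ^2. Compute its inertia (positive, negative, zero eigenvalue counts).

Answer: (1, 0, 1)

Derivation:
step 0: pivot 25 → sign +
step 1: row/col 1 already zero → sign 0
signature = (1, 0, 1)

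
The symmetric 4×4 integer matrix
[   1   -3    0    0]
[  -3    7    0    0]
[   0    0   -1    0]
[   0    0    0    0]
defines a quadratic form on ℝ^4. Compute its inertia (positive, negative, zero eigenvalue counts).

step 0: pivot 1 → sign +
step 1: pivot -2 → sign −
step 2: pivot -1 → sign −
step 3: row/col 3 already zero → sign 0
signature = (1, 2, 1)

Answer: (1, 2, 1)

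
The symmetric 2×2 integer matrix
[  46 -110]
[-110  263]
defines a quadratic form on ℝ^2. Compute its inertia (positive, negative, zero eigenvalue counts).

step 0: pivot 46 → sign +
step 1: pivot -1/23 → sign −
signature = (1, 1, 0)

Answer: (1, 1, 0)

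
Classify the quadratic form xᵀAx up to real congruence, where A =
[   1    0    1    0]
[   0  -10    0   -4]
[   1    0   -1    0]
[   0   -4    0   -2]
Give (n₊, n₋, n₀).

step 0: pivot 1 → sign +
step 1: pivot -10 → sign −
step 2: pivot -2 → sign −
step 3: pivot -2/5 → sign −
signature = (1, 3, 0)

Answer: (1, 3, 0)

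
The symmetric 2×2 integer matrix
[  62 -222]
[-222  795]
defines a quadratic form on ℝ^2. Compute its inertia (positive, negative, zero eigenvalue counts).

Answer: (2, 0, 0)

Derivation:
step 0: pivot 62 → sign +
step 1: pivot 3/31 → sign +
signature = (2, 0, 0)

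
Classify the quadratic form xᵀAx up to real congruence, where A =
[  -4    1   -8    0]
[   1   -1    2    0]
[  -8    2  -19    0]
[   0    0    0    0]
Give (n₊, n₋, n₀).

step 0: pivot -4 → sign −
step 1: pivot -3/4 → sign −
step 2: pivot -3 → sign −
step 3: row/col 3 already zero → sign 0
signature = (0, 3, 1)

Answer: (0, 3, 1)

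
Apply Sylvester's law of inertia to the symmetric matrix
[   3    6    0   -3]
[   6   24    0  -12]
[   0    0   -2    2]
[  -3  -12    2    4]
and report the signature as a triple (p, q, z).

step 0: pivot 3 → sign +
step 1: pivot 12 → sign +
step 2: pivot -2 → sign −
step 3: row/col 3 already zero → sign 0
signature = (2, 1, 1)

Answer: (2, 1, 1)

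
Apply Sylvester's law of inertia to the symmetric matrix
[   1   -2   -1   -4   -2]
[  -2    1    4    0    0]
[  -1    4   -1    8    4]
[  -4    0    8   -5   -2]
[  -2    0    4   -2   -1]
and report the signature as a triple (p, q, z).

Answer: (2, 3, 0)

Derivation:
step 0: pivot 1 → sign +
step 1: pivot -3 → sign −
step 2: pivot -2/3 → sign −
step 3: pivot 3 → sign +
step 4: pivot -1/3 → sign −
signature = (2, 3, 0)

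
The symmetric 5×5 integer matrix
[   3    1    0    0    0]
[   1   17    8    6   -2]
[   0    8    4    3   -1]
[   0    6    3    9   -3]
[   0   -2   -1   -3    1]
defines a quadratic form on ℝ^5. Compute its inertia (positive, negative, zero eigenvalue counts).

Answer: (4, 0, 1)

Derivation:
step 0: pivot 3 → sign +
step 1: pivot 50/3 → sign +
step 2: pivot 4/25 → sign +
step 3: pivot 27/4 → sign +
step 4: row/col 4 already zero → sign 0
signature = (4, 0, 1)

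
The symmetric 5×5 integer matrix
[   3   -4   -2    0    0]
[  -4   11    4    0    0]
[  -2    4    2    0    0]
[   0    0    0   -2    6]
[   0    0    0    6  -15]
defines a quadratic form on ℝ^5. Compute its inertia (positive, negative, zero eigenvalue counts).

Answer: (4, 1, 0)

Derivation:
step 0: pivot 3 → sign +
step 1: pivot 17/3 → sign +
step 2: pivot 6/17 → sign +
step 3: pivot -2 → sign −
step 4: pivot 3 → sign +
signature = (4, 1, 0)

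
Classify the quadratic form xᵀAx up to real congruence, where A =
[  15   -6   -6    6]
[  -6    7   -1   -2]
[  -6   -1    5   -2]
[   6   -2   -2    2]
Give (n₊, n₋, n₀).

step 0: pivot 15 → sign +
step 1: pivot 23/5 → sign +
step 2: pivot 2/23 → sign +
step 3: pivot -6 → sign −
signature = (3, 1, 0)

Answer: (3, 1, 0)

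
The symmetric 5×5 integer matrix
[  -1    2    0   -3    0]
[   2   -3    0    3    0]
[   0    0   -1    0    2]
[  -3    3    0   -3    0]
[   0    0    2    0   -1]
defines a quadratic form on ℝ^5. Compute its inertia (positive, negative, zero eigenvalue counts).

step 0: pivot -1 → sign −
step 1: pivot 1 → sign +
step 2: pivot -1 → sign −
step 3: pivot -3 → sign −
step 4: pivot 3 → sign +
signature = (2, 3, 0)

Answer: (2, 3, 0)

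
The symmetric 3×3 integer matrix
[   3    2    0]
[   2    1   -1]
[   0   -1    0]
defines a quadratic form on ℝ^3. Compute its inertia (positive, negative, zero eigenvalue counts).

step 0: pivot 3 → sign +
step 1: pivot -1/3 → sign −
step 2: pivot 3 → sign +
signature = (2, 1, 0)

Answer: (2, 1, 0)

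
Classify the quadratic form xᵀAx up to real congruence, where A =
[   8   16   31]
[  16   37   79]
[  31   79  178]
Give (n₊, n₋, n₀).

step 0: pivot 8 → sign +
step 1: pivot 5 → sign +
step 2: pivot 3/40 → sign +
signature = (3, 0, 0)

Answer: (3, 0, 0)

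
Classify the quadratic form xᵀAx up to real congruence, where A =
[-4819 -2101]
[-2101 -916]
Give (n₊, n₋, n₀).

step 0: pivot -4819 → sign −
step 1: pivot -3/4819 → sign −
signature = (0, 2, 0)

Answer: (0, 2, 0)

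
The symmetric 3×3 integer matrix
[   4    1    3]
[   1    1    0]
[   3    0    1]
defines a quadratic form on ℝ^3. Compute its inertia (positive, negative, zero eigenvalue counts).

step 0: pivot 4 → sign +
step 1: pivot 3/4 → sign +
step 2: pivot -2 → sign −
signature = (2, 1, 0)

Answer: (2, 1, 0)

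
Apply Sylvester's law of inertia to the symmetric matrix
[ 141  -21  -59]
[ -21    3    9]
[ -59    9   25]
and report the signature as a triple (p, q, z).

step 0: pivot 141 → sign +
step 1: pivot -6/47 → sign −
step 2: pivot 2/3 → sign +
signature = (2, 1, 0)

Answer: (2, 1, 0)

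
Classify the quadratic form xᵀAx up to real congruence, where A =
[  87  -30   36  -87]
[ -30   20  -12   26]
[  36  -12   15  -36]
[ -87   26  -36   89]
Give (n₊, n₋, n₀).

Answer: (3, 0, 1)

Derivation:
step 0: pivot 87 → sign +
step 1: pivot 280/29 → sign +
step 2: pivot 3/35 → sign +
step 3: row/col 3 already zero → sign 0
signature = (3, 0, 1)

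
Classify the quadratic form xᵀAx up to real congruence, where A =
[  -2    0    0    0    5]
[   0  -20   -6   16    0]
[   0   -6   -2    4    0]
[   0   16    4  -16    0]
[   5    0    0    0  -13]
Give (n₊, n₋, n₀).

step 0: pivot -2 → sign −
step 1: pivot -20 → sign −
step 2: pivot -1/5 → sign −
step 3: pivot -1/2 → sign −
step 4: row/col 4 already zero → sign 0
signature = (0, 4, 1)

Answer: (0, 4, 1)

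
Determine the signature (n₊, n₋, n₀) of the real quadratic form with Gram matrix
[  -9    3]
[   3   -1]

step 0: pivot -9 → sign −
step 1: row/col 1 already zero → sign 0
signature = (0, 1, 1)

Answer: (0, 1, 1)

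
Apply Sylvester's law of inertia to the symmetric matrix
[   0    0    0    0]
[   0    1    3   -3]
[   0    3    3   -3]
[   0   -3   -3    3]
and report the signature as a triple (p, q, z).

Answer: (1, 1, 2)

Derivation:
step 0: pivot 1 → sign +
step 1: pivot -6 → sign −
step 2: row/col 2 already zero → sign 0
step 3: row/col 3 already zero → sign 0
signature = (1, 1, 2)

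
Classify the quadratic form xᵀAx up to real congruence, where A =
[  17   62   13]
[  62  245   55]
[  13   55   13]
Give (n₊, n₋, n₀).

Answer: (3, 0, 0)

Derivation:
step 0: pivot 17 → sign +
step 1: pivot 321/17 → sign +
step 2: pivot 1/107 → sign +
signature = (3, 0, 0)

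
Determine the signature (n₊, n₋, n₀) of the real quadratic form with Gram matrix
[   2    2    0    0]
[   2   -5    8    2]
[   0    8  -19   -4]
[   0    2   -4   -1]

step 0: pivot 2 → sign +
step 1: pivot -7 → sign −
step 2: pivot -69/7 → sign −
step 3: pivot -3/23 → sign −
signature = (1, 3, 0)

Answer: (1, 3, 0)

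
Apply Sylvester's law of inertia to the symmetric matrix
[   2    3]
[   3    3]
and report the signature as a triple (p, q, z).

Answer: (1, 1, 0)

Derivation:
step 0: pivot 2 → sign +
step 1: pivot -3/2 → sign −
signature = (1, 1, 0)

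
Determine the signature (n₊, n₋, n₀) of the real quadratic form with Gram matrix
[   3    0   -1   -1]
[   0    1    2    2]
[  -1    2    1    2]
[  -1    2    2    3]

step 0: pivot 3 → sign +
step 1: pivot 1 → sign +
step 2: pivot -10/3 → sign −
step 3: pivot 3/10 → sign +
signature = (3, 1, 0)

Answer: (3, 1, 0)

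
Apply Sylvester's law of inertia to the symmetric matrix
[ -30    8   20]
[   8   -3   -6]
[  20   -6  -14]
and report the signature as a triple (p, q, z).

step 0: pivot -30 → sign −
step 1: pivot -13/15 → sign −
step 2: pivot -2/13 → sign −
signature = (0, 3, 0)

Answer: (0, 3, 0)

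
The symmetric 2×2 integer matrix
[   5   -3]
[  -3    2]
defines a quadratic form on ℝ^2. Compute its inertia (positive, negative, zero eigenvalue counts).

step 0: pivot 5 → sign +
step 1: pivot 1/5 → sign +
signature = (2, 0, 0)

Answer: (2, 0, 0)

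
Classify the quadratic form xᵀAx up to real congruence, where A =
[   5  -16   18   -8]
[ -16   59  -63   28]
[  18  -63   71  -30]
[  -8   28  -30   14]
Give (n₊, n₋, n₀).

Answer: (4, 0, 0)

Derivation:
step 0: pivot 5 → sign +
step 1: pivot 39/5 → sign +
step 2: pivot 32/13 → sign +
step 3: pivot 3/8 → sign +
signature = (4, 0, 0)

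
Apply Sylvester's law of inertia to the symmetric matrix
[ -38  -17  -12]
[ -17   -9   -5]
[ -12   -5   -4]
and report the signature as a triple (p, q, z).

Answer: (0, 3, 0)

Derivation:
step 0: pivot -38 → sign −
step 1: pivot -53/38 → sign −
step 2: pivot -6/53 → sign −
signature = (0, 3, 0)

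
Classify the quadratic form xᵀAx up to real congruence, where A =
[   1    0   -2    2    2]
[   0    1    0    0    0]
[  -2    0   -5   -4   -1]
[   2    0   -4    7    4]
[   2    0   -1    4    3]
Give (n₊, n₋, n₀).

Answer: (3, 1, 1)

Derivation:
step 0: pivot 1 → sign +
step 1: pivot 1 → sign +
step 2: pivot -9 → sign −
step 3: pivot 3 → sign +
step 4: row/col 4 already zero → sign 0
signature = (3, 1, 1)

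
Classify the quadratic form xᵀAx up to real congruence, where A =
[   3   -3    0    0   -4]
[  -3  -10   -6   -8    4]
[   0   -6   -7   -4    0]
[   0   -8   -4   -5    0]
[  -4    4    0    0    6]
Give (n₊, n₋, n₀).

step 0: pivot 3 → sign +
step 1: pivot -13 → sign −
step 2: pivot -55/13 → sign −
step 3: pivot -3/55 → sign −
step 4: pivot 2/3 → sign +
signature = (2, 3, 0)

Answer: (2, 3, 0)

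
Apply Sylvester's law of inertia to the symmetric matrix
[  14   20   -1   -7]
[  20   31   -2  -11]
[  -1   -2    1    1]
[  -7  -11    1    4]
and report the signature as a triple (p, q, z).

step 0: pivot 14 → sign +
step 1: pivot 17/7 → sign +
step 2: pivot 27/34 → sign +
step 3: row/col 3 already zero → sign 0
signature = (3, 0, 1)

Answer: (3, 0, 1)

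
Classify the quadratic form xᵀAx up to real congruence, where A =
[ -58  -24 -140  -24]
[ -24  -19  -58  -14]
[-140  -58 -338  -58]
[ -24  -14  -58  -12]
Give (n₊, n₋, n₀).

Answer: (0, 4, 0)

Derivation:
step 0: pivot -58 → sign −
step 1: pivot -263/29 → sign −
step 2: pivot -18/263 → sign −
step 3: pivot -2/9 → sign −
signature = (0, 4, 0)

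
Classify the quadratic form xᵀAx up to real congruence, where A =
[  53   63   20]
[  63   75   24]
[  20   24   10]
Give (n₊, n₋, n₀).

step 0: pivot 53 → sign +
step 1: pivot 6/53 → sign +
step 2: pivot 2 → sign +
signature = (3, 0, 0)

Answer: (3, 0, 0)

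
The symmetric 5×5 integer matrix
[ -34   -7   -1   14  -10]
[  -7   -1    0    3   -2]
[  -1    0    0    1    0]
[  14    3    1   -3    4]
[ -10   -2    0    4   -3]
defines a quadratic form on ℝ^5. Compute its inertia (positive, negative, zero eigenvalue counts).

step 0: pivot -34 → sign −
step 1: pivot 15/34 → sign +
step 2: pivot -1/15 → sign −
step 3: pivot 7 → sign +
step 4: pivot 3/7 → sign +
signature = (3, 2, 0)

Answer: (3, 2, 0)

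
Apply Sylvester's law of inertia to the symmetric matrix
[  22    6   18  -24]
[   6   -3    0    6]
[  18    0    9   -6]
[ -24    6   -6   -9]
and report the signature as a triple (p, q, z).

step 0: pivot 22 → sign +
step 1: pivot -51/11 → sign −
step 2: pivot -9/17 → sign −
step 3: pivot -1 → sign −
signature = (1, 3, 0)

Answer: (1, 3, 0)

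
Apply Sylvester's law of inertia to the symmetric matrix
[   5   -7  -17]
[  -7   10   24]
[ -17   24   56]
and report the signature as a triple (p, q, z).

step 0: pivot 5 → sign +
step 1: pivot 1/5 → sign +
step 2: pivot -2 → sign −
signature = (2, 1, 0)

Answer: (2, 1, 0)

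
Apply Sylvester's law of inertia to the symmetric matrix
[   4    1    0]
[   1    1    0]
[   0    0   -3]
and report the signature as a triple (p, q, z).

step 0: pivot 4 → sign +
step 1: pivot 3/4 → sign +
step 2: pivot -3 → sign −
signature = (2, 1, 0)

Answer: (2, 1, 0)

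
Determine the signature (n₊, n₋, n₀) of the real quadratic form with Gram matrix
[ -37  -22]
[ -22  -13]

step 0: pivot -37 → sign −
step 1: pivot 3/37 → sign +
signature = (1, 1, 0)

Answer: (1, 1, 0)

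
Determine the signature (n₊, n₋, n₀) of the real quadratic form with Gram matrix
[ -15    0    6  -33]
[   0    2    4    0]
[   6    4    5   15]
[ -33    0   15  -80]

Answer: (1, 3, 0)

Derivation:
step 0: pivot -15 → sign −
step 1: pivot 2 → sign +
step 2: pivot -3/5 → sign −
step 3: pivot -2 → sign −
signature = (1, 3, 0)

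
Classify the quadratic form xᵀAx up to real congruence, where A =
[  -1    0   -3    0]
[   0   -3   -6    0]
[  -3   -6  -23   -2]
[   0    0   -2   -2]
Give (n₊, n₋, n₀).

Answer: (0, 3, 1)

Derivation:
step 0: pivot -1 → sign −
step 1: pivot -3 → sign −
step 2: pivot -2 → sign −
step 3: row/col 3 already zero → sign 0
signature = (0, 3, 1)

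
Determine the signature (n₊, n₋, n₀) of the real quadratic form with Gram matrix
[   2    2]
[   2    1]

step 0: pivot 2 → sign +
step 1: pivot -1 → sign −
signature = (1, 1, 0)

Answer: (1, 1, 0)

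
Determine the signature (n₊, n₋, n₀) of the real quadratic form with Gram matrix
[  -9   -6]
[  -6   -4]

Answer: (0, 1, 1)

Derivation:
step 0: pivot -9 → sign −
step 1: row/col 1 already zero → sign 0
signature = (0, 1, 1)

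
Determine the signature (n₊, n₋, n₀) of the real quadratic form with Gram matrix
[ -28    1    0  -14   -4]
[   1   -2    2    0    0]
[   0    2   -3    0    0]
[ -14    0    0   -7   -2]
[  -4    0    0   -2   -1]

Answer: (1, 4, 0)

Derivation:
step 0: pivot -28 → sign −
step 1: pivot -55/28 → sign −
step 2: pivot -53/55 → sign −
step 3: pivot 21/53 → sign +
step 4: pivot -3/7 → sign −
signature = (1, 4, 0)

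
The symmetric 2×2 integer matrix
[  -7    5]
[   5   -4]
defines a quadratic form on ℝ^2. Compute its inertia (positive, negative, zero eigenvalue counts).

step 0: pivot -7 → sign −
step 1: pivot -3/7 → sign −
signature = (0, 2, 0)

Answer: (0, 2, 0)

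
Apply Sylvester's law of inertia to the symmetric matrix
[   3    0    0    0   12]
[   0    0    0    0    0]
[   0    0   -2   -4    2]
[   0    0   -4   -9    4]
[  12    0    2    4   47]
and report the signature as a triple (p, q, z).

step 0: pivot 3 → sign +
step 1: pivot -2 → sign −
step 2: pivot -1 → sign −
step 3: pivot 1 → sign +
step 4: row/col 4 already zero → sign 0
signature = (2, 2, 1)

Answer: (2, 2, 1)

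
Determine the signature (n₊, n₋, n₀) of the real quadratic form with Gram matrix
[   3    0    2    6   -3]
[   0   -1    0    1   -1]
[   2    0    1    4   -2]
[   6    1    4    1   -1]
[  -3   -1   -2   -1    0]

Answer: (1, 4, 0)

Derivation:
step 0: pivot 3 → sign +
step 1: pivot -1 → sign −
step 2: pivot -1/3 → sign −
step 3: pivot -10 → sign −
step 4: pivot -2/5 → sign −
signature = (1, 4, 0)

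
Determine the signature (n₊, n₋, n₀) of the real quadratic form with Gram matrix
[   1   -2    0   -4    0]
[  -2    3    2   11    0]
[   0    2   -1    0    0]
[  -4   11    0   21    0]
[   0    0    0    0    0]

step 0: pivot 1 → sign +
step 1: pivot -1 → sign −
step 2: pivot 3 → sign +
step 3: pivot 2 → sign +
step 4: row/col 4 already zero → sign 0
signature = (3, 1, 1)

Answer: (3, 1, 1)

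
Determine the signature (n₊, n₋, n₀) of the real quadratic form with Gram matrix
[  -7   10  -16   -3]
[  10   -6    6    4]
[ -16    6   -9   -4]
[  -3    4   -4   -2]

step 0: pivot -7 → sign −
step 1: pivot 58/7 → sign +
step 2: pivot -195/29 → sign −
step 3: pivot 3/65 → sign +
signature = (2, 2, 0)

Answer: (2, 2, 0)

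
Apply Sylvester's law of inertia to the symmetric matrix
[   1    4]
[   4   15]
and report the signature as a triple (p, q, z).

Answer: (1, 1, 0)

Derivation:
step 0: pivot 1 → sign +
step 1: pivot -1 → sign −
signature = (1, 1, 0)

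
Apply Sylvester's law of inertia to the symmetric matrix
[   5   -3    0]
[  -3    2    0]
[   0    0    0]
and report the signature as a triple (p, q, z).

Answer: (2, 0, 1)

Derivation:
step 0: pivot 5 → sign +
step 1: pivot 1/5 → sign +
step 2: row/col 2 already zero → sign 0
signature = (2, 0, 1)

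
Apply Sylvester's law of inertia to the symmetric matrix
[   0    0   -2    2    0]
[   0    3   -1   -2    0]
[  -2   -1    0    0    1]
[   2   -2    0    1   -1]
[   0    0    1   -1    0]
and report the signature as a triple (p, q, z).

Answer: (2, 2, 1)

Derivation:
step 0: pivot 3 → sign +
step 1: pivot -1/3 → sign −
step 2: pivot 12 → sign +
step 3: pivot -2 → sign −
step 4: row/col 4 already zero → sign 0
signature = (2, 2, 1)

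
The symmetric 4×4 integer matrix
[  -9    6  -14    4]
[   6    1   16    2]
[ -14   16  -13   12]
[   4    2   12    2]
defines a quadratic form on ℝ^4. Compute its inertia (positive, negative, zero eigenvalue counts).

Answer: (2, 2, 0)

Derivation:
step 0: pivot -9 → sign −
step 1: pivot 5 → sign +
step 2: pivot -1/9 → sign −
step 3: pivot 6/5 → sign +
signature = (2, 2, 0)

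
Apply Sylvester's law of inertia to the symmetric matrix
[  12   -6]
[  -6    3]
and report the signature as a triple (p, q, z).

step 0: pivot 12 → sign +
step 1: row/col 1 already zero → sign 0
signature = (1, 0, 1)

Answer: (1, 0, 1)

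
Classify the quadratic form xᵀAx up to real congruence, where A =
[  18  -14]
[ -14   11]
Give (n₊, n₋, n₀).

step 0: pivot 18 → sign +
step 1: pivot 1/9 → sign +
signature = (2, 0, 0)

Answer: (2, 0, 0)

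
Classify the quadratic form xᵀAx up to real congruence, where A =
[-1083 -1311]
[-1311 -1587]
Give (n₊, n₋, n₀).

step 0: pivot -1083 → sign −
step 1: row/col 1 already zero → sign 0
signature = (0, 1, 1)

Answer: (0, 1, 1)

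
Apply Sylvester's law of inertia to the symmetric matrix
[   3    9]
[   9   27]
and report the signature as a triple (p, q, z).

Answer: (1, 0, 1)

Derivation:
step 0: pivot 3 → sign +
step 1: row/col 1 already zero → sign 0
signature = (1, 0, 1)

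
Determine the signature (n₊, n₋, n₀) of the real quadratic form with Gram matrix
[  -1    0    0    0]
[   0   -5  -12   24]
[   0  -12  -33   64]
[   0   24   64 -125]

step 0: pivot -1 → sign −
step 1: pivot -5 → sign −
step 2: pivot -21/5 → sign −
step 3: pivot -1/21 → sign −
signature = (0, 4, 0)

Answer: (0, 4, 0)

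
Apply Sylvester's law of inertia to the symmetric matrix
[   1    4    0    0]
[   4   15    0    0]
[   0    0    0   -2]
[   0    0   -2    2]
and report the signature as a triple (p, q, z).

Answer: (2, 2, 0)

Derivation:
step 0: pivot 1 → sign +
step 1: pivot -1 → sign −
step 2: pivot 2 → sign +
step 3: pivot -2 → sign −
signature = (2, 2, 0)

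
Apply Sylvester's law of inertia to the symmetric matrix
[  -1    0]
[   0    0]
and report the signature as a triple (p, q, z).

Answer: (0, 1, 1)

Derivation:
step 0: pivot -1 → sign −
step 1: row/col 1 already zero → sign 0
signature = (0, 1, 1)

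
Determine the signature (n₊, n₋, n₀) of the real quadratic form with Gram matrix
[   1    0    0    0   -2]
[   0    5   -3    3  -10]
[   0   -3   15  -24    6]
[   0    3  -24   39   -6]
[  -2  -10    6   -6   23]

step 0: pivot 1 → sign +
step 1: pivot 5 → sign +
step 2: pivot 66/5 → sign +
step 3: pivot -3/22 → sign −
step 4: pivot -1 → sign −
signature = (3, 2, 0)

Answer: (3, 2, 0)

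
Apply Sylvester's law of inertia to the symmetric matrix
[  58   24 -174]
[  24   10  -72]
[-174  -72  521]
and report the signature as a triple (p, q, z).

Answer: (2, 1, 0)

Derivation:
step 0: pivot 58 → sign +
step 1: pivot 2/29 → sign +
step 2: pivot -1 → sign −
signature = (2, 1, 0)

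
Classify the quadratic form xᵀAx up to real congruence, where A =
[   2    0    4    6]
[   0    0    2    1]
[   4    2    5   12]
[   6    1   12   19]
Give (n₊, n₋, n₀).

step 0: pivot 2 → sign +
step 1: pivot -3 → sign −
step 2: pivot 4/3 → sign +
step 3: pivot 1/4 → sign +
signature = (3, 1, 0)

Answer: (3, 1, 0)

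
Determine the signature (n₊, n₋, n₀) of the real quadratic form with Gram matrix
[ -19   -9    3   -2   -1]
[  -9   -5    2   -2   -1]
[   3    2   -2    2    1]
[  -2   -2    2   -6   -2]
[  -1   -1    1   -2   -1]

Answer: (0, 5, 0)

Derivation:
step 0: pivot -19 → sign −
step 1: pivot -14/19 → sign −
step 2: pivot -15/14 → sign −
step 3: pivot -18/5 → sign −
step 4: pivot -2/9 → sign −
signature = (0, 5, 0)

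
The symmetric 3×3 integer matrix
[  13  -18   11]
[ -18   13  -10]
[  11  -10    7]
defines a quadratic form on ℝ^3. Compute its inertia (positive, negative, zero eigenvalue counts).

Answer: (1, 2, 0)

Derivation:
step 0: pivot 13 → sign +
step 1: pivot -155/13 → sign −
step 2: pivot -2/155 → sign −
signature = (1, 2, 0)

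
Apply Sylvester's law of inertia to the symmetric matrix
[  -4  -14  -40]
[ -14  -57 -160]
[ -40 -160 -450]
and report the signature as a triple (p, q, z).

step 0: pivot -4 → sign −
step 1: pivot -8 → sign −
step 2: row/col 2 already zero → sign 0
signature = (0, 2, 1)

Answer: (0, 2, 1)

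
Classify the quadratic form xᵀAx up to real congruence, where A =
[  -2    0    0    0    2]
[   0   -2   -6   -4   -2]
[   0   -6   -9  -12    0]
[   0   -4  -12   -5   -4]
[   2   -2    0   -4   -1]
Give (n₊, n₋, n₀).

Answer: (2, 3, 0)

Derivation:
step 0: pivot -2 → sign −
step 1: pivot -2 → sign −
step 2: pivot 9 → sign +
step 3: pivot 3 → sign +
step 4: pivot -1 → sign −
signature = (2, 3, 0)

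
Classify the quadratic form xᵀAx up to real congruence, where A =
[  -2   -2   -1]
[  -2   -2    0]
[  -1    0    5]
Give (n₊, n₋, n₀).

Answer: (1, 2, 0)

Derivation:
step 0: pivot -2 → sign −
step 1: pivot 11/2 → sign +
step 2: pivot -2/11 → sign −
signature = (1, 2, 0)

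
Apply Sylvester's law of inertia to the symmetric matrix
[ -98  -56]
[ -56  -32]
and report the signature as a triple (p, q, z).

step 0: pivot -98 → sign −
step 1: row/col 1 already zero → sign 0
signature = (0, 1, 1)

Answer: (0, 1, 1)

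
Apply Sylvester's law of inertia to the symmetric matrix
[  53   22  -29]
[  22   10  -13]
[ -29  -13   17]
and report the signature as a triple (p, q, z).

Answer: (3, 0, 0)

Derivation:
step 0: pivot 53 → sign +
step 1: pivot 46/53 → sign +
step 2: pivot 3/46 → sign +
signature = (3, 0, 0)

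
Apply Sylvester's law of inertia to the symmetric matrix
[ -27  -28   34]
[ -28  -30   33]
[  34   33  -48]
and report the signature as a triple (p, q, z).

step 0: pivot -27 → sign −
step 1: pivot -26/27 → sign −
step 2: pivot 3/26 → sign +
signature = (1, 2, 0)

Answer: (1, 2, 0)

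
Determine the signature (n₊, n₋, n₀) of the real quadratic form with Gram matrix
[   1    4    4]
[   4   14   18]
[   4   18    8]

Answer: (1, 2, 0)

Derivation:
step 0: pivot 1 → sign +
step 1: pivot -2 → sign −
step 2: pivot -6 → sign −
signature = (1, 2, 0)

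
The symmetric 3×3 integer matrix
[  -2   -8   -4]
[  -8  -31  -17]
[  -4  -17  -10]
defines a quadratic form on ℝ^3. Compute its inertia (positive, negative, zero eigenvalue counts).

Answer: (1, 2, 0)

Derivation:
step 0: pivot -2 → sign −
step 1: pivot 1 → sign +
step 2: pivot -3 → sign −
signature = (1, 2, 0)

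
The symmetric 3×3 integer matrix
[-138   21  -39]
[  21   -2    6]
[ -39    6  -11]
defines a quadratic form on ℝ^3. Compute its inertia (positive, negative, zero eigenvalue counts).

step 0: pivot -138 → sign −
step 1: pivot 55/46 → sign +
step 2: pivot 1/55 → sign +
signature = (2, 1, 0)

Answer: (2, 1, 0)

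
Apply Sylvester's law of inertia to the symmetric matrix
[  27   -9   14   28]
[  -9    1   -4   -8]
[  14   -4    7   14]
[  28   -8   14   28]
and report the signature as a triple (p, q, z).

Answer: (1, 2, 1)

Derivation:
step 0: pivot 27 → sign +
step 1: pivot -2 → sign −
step 2: pivot -1/27 → sign −
step 3: row/col 3 already zero → sign 0
signature = (1, 2, 1)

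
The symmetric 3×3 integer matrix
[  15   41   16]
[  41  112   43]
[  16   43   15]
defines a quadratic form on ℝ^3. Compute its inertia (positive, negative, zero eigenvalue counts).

Answer: (2, 1, 0)

Derivation:
step 0: pivot 15 → sign +
step 1: pivot -1/15 → sign −
step 2: pivot 6 → sign +
signature = (2, 1, 0)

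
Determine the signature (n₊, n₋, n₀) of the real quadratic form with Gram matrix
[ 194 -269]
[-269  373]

step 0: pivot 194 → sign +
step 1: pivot 1/194 → sign +
signature = (2, 0, 0)

Answer: (2, 0, 0)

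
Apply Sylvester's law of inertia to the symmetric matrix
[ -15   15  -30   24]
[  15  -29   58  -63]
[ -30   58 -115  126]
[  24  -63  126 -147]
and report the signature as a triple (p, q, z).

Answer: (2, 2, 0)

Derivation:
step 0: pivot -15 → sign −
step 1: pivot -14 → sign −
step 2: pivot 1 → sign +
step 3: pivot 3/70 → sign +
signature = (2, 2, 0)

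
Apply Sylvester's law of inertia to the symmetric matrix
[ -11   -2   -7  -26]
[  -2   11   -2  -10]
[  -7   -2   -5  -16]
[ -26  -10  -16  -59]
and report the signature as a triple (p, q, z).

step 0: pivot -11 → sign −
step 1: pivot 125/11 → sign +
step 2: pivot -74/125 → sign −
step 3: pivot 3/37 → sign +
signature = (2, 2, 0)

Answer: (2, 2, 0)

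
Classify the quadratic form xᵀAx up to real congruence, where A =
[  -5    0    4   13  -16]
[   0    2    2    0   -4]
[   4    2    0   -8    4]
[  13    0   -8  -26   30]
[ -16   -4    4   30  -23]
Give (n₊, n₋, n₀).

Answer: (3, 2, 0)

Derivation:
step 0: pivot -5 → sign −
step 1: pivot 2 → sign +
step 2: pivot 6/5 → sign +
step 3: pivot 3 → sign +
step 4: pivot -1/3 → sign −
signature = (3, 2, 0)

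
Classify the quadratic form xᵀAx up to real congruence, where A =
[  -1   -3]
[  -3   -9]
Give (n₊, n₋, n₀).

step 0: pivot -1 → sign −
step 1: row/col 1 already zero → sign 0
signature = (0, 1, 1)

Answer: (0, 1, 1)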